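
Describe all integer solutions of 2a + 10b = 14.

Step 1: Compute gcd(2, 10) = 2.
Since 2 divides 14, solutions exist.

Step 2: Find a particular solution using extended Euclidean algorithm.
We get a₀ = 7, b₀ = 0.
Check: 2*7 + 10*0 = 14 = 14 ✓

Step 3: Write the general solution.
a = 7 + (10/2)t = 7 + 5t
b = 0 - (2/2)t = 0 - 1t
for any integer t.

a = 7 + 5t, b = 0 - 1t for integer t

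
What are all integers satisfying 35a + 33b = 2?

Step 1: Compute gcd(35, 33) = 1.
Since 1 divides 2, solutions exist.

Step 2: Find a particular solution using extended Euclidean algorithm.
We get a₀ = -32, b₀ = 34.
Check: 35*-32 + 33*34 = 2 = 2 ✓

Step 3: Write the general solution.
a = -32 + (33/1)t = -32 + 33t
b = 34 - (35/1)t = 34 - 35t
for any integer t.

a = -32 + 33t, b = 34 - 35t for integer t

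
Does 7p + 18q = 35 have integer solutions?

Step 1: Compute gcd(7, 18).
gcd(7, 18) = 1

Step 2: Check divisibility.
Does 1 divide 35? 35 = 1 x 35, so yes.

By the theorem on linear Diophantine equations, 7p + 18q = 35 has integer solutions if and only if gcd(7, 18) divides 35. Since 1 | 35, solutions exist.

Yes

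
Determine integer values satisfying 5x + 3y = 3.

Step 1: Check solvability.
gcd(5, 3) = 1
Since 1 divides 3, solutions exist.

Step 2: Apply extended Euclidean algorithm to find gcd.
We find integers such that 5*x0 + 3*y0 = 1

Step 3: Scale the particular solution.
Multiply by 3/1 = 3:
x = -3, y = 6

Step 4: Verify.
5*(-3) + 3*(6) = 3 = 3 ✓

x = -3, y = 6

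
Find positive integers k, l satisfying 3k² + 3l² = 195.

Try small values of k and check whether (195 - 3k²)/3 is a perfect square.
k = 8: 3·8² = 192, so 3l² = 195 - 192 = 3, giving l² = 1, l = 1.
Check: 3·8² + 3·1² = 192 + 3 = 195 ✓

k = 8, l = 1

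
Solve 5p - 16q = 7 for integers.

Step 1: Check solvability.
gcd(5, 16) = 1
Since 1 divides 7, solutions exist.

Step 2: Apply extended Euclidean algorithm to find gcd.
We find integers such that 5*x0 + 16*y0 = 1

Step 3: Scale the particular solution.
Multiply by 7/1 = 7:
p = -21, q = -7

Step 4: Verify.
5*(-21) - 16*(-7) = 7 = 7 ✓

p = -21, q = -7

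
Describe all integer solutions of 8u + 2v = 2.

Step 1: Compute gcd(8, 2) = 2.
Since 2 divides 2, solutions exist.

Step 2: Find a particular solution using extended Euclidean algorithm.
We get u₀ = 0, v₀ = 1.
Check: 8*0 + 2*1 = 2 = 2 ✓

Step 3: Write the general solution.
u = 0 + (2/2)t = 0 + 1t
v = 1 - (8/2)t = 1 - 4t
for any integer t.

u = 0 + 1t, v = 1 - 4t for integer t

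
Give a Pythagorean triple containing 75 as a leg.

We need the other leg and hypotenuse such that 75² + x² = c².
Take x = 40, c = 85: 75² + 40² = 5625 + 1600 = 7225 = 85² ✓
Triple: (75, 40, 85)

(75, 40, 85)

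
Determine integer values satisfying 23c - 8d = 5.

Step 1: Check solvability.
gcd(23, 8) = 1
Since 1 divides 5, solutions exist.

Step 2: Apply extended Euclidean algorithm to find gcd.
We find integers such that 23*x0 + 8*y0 = 1

Step 3: Scale the particular solution.
Multiply by 5/1 = 5:
c = -5, d = -15

Step 4: Verify.
23*(-5) - 8*(-15) = 5 = 5 ✓

c = -5, d = -15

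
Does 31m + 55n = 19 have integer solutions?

Step 1: Compute gcd(31, 55).
gcd(31, 55) = 1

Step 2: Check divisibility.
Does 1 divide 19? 19 = 1 x 19, so yes.

By the theorem on linear Diophantine equations, 31m + 55n = 19 has integer solutions if and only if gcd(31, 55) divides 19. Since 1 | 19, solutions exist.

Yes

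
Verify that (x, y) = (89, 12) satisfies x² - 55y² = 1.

Compute x² = 89² = 7921
Compute 55y² = 55·12² = 55·144 = 7920
x² - 55y² = 7921 - 7920 = 1
Since this equals 1, (89, 12) is a solution.

Yes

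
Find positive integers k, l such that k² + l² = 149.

Search for k with 149 - k² a perfect square.
k = 7: 149 - 7² = 149 - 49 = 100 = 10² ✓
So k = 7, l = 10.

k = 7, l = 10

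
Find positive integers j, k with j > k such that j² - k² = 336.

Factor: j² - k² = (j+k)(j-k) = 336.
We need two factors of 336 with the same parity.
Use j+k = 168 and j-k = 2 (product 168·2 = 336).
Adding: 2j = 170, so j = 85.
Subtracting: 2k = 166, so k = 83.
Check: 85² - 83² = 7225 - 6889 = 336 ✓

j = 85, k = 83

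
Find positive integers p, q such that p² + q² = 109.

Search for p with 109 - p² a perfect square.
p = 3: 109 - 3² = 109 - 9 = 100 = 10² ✓
So p = 3, q = 10.

p = 3, q = 10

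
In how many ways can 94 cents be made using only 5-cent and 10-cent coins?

We need non-negative integers (x, y) with 5x + 10y = 94.
For each x from 0 to 18, check if (94 - 5x) is a non-negative multiple of 10.
Solutions (x, y): none
Count: 0

0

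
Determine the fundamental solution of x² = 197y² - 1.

We need x² = 197y² - 1. Try successive y:
y = 1: x² = 197·1² - 1 = 196 = 14² ✓
Check: 14² - 197·1² = 196 - 197 = -1 ✓

x = 14, y = 1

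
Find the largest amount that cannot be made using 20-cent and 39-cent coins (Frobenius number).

For two coprime denominations a and b, the Frobenius number (largest value not representable as a non-negative combination) is ab - a - b.
Here gcd(20, 39) = 1, so they are coprime.
F(20, 39) = 20·39 - 20 - 39 = 780 - 59 = 721

721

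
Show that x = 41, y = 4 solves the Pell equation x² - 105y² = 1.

Compute x² = 41² = 1681
Compute 105y² = 105·4² = 105·16 = 1680
x² - 105y² = 1681 - 1680 = 1
Since this equals 1, (41, 4) is a solution.

Yes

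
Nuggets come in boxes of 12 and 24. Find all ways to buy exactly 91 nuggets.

We need non-negative integers (x, y) with 12x + 24y = 91.
For each x in 0..7, check if 91 - 12x is a non-negative multiple of 24.
No x yields an integer y ≥ 0.

No solution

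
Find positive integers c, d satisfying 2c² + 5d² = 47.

Try small values of c and check whether (47 - 2c²)/5 is a perfect square.
c = 1: 2·1² = 2, so 5d² = 47 - 2 = 45, giving d² = 9, d = 3.
Check: 2·1² + 5·3² = 2 + 45 = 47 ✓

c = 1, d = 3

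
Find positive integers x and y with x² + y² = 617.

We need to find integers x, y > 0 such that x² + y² = 617.
Trying x = 16: y² = 617 - 16² = 617 - 256 = 361
y = 19
Check: 16² + 19² = 256 + 361 = 617 ✓

617 = 16² + 19²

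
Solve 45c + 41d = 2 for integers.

Step 1: Check solvability.
gcd(45, 41) = 1
Since 1 divides 2, solutions exist.

Step 2: Apply extended Euclidean algorithm to find gcd.
We find integers such that 45*x0 + 41*y0 = 1

Step 3: Scale the particular solution.
Multiply by 2/1 = 2:
c = -20, d = 22

Step 4: Verify.
45*(-20) + 41*(22) = 2 = 2 ✓

c = -20, d = 22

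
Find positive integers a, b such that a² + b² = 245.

Search for a with 245 - a² a perfect square.
a = 7: 245 - 7² = 245 - 49 = 196 = 14² ✓
So a = 7, b = 14.

a = 7, b = 14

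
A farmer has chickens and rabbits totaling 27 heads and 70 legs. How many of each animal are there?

Let c = chickens, r = rabbits.
Heads: c + r = 27
Legs: 2c + 4r = 70
From the first equation, c = 27 - r. Substitute:
2(27 - r) + 4r = 70
54 + 2r = 70
r = (70 - 54)/2 = 8
c = 27 - 8 = 19

Chickens: 19, Rabbits: 8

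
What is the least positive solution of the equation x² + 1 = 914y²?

We need x² = 914y² - 1. Try successive y:
y = 1: x² = 914·1² - 1 = 913, not a perfect square
y = 2: x² = 914·2² - 1 = 3655, not a perfect square
y = 3: x² = 914·3² - 1 = 8225, not a perfect square
...
y = 185: x² = 914·185² - 1 = 31281649 = 5593² ✓
Check: 5593² - 914·185² = 31281649 - 31281650 = -1 ✓

x = 5593, y = 185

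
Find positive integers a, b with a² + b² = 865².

We need a² + b² = 865² = 748225.
Trying: 703² + 504² = 494209 + 254016 = 748225 ✓

(703, 504, 865)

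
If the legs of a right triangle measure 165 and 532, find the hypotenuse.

c² = a² + b² = 165² + 532² = 27225 + 283024 = 310249
c = 557

557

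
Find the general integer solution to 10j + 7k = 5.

Step 1: Compute gcd(10, 7) = 1.
Since 1 divides 5, solutions exist.

Step 2: Find a particular solution using extended Euclidean algorithm.
We get j₀ = -10, k₀ = 15.
Check: 10*-10 + 7*15 = 5 = 5 ✓

Step 3: Write the general solution.
j = -10 + (7/1)t = -10 + 7t
k = 15 - (10/1)t = 15 - 10t
for any integer t.

j = -10 + 7t, k = 15 - 10t for integer t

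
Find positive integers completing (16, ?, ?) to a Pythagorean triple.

We need the other leg and hypotenuse such that 16² + x² = c².
Take x = 63, c = 65: 16² + 63² = 256 + 3969 = 4225 = 65² ✓
Triple: (63, 16, 65)

(63, 16, 65)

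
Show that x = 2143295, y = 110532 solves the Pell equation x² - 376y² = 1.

Compute x² = 2143295² = 4593713457025
Compute 376y² = 376·110532² = 376·12217323024 = 4593713457024
x² - 376y² = 4593713457025 - 4593713457024 = 1
Since this equals 1, (2143295, 110532) is a solution.

Yes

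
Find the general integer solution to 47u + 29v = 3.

Step 1: Compute gcd(47, 29) = 1.
Since 1 divides 3, solutions exist.

Step 2: Find a particular solution using extended Euclidean algorithm.
We get u₀ = -24, v₀ = 39.
Check: 47*-24 + 29*39 = 3 = 3 ✓

Step 3: Write the general solution.
u = -24 + (29/1)t = -24 + 29t
v = 39 - (47/1)t = 39 - 47t
for any integer t.

u = -24 + 29t, v = 39 - 47t for integer t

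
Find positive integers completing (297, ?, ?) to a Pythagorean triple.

We need the other leg and hypotenuse such that 297² + x² = c².
Take x = 304, c = 425: 297² + 304² = 88209 + 92416 = 180625 = 425² ✓
Triple: (297, 304, 425)

(297, 304, 425)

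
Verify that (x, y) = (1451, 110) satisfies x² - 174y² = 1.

Compute x² = 1451² = 2105401
Compute 174y² = 174·110² = 174·12100 = 2105400
x² - 174y² = 2105401 - 2105400 = 1
Since this equals 1, (1451, 110) is a solution.

Yes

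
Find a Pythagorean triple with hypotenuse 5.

We need a² + b² = 5² = 25.
Trying: 3² + 4² = 9 + 16 = 25 ✓

(3, 4, 5)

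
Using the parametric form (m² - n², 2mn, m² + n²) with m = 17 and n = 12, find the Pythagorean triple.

a = m² - n² = 289 - 144 = 145
b = 2mn = 2·17·12 = 408
c = m² + n² = 289 + 144 = 433
Verify: 145² + 408² = 21025 + 166464 = 187489 = 433² ✓

(145, 408, 433)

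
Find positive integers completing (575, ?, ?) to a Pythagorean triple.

We need the other leg and hypotenuse such that 575² + x² = c².
Take x = 48, c = 577: 575² + 48² = 330625 + 2304 = 332929 = 577² ✓
Triple: (575, 48, 577)

(575, 48, 577)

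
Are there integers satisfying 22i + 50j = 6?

Step 1: Compute gcd(22, 50).
gcd(22, 50) = 2

Step 2: Check divisibility.
Does 2 divide 6? 6 = 2 x 3, so yes.

By the theorem on linear Diophantine equations, 22i + 50j = 6 has integer solutions if and only if gcd(22, 50) divides 6. Since 2 | 6, solutions exist.

Yes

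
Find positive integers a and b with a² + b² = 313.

We need to find integers a, b > 0 such that a² + b² = 313.
Trying a = 12: b² = 313 - 12² = 313 - 144 = 169
b = 13
Check: 12² + 13² = 144 + 169 = 313 ✓

313 = 12² + 13²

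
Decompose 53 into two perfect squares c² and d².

We need to find integers c, d > 0 such that c² + d² = 53.
Trying c = 2: d² = 53 - 2² = 53 - 4 = 49
d = 7
Check: 2² + 7² = 4 + 49 = 53 ✓

53 = 2² + 7²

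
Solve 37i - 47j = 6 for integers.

Step 1: Check solvability.
gcd(37, 47) = 1
Since 1 divides 6, solutions exist.

Step 2: Apply extended Euclidean algorithm to find gcd.
We find integers such that 37*x0 + 47*y0 = 1

Step 3: Scale the particular solution.
Multiply by 6/1 = 6:
i = 84, j = 66

Step 4: Verify.
37*(84) - 47*(66) = 6 = 6 ✓

i = 84, j = 66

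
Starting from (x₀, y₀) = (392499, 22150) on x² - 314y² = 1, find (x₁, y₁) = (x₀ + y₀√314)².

Solutions to x² - Dy² = 1 are generated by powers of (x₀ + y₀√D).
The next solution satisfies x₁ + y₁√314 = (x₀ + y₀√314)², giving:
x₁ = x₀² + 314y₀² = 392499² + 314·22150² = 154055465001 + 154055465000 = 308110930001
y₁ = 2x₀y₀ = 2·392499·22150 = 17387705700

Verify: 308110930001² - 314·17387705700² = 94932345186081121860001 - 94932345186081121860000 = 1 ✓

x = 308110930001, y = 17387705700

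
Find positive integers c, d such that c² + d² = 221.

Search for c with 221 - c² a perfect square.
c = 5: 221 - 5² = 221 - 25 = 196 = 14² ✓
So c = 5, d = 14.

c = 5, d = 14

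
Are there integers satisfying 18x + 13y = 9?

Step 1: Compute gcd(18, 13).
gcd(18, 13) = 1

Step 2: Check divisibility.
Does 1 divide 9? 9 = 1 x 9, so yes.

By the theorem on linear Diophantine equations, 18x + 13y = 9 has integer solutions if and only if gcd(18, 13) divides 9. Since 1 | 9, solutions exist.

Yes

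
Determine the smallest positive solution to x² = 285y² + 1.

We seek the smallest positive integers (x, y) with x² - 285y² = 1, i.e., x² = 285y² + 1.
Try successive y values:
y = 1: x² = 285·1² + 1 = 286, not a perfect square
y = 2: x² = 285·2² + 1 = 1141, not a perfect square
y = 3: x² = 285·3² + 1 = 2566, not a perfect square
... continuing the search (or via continued fractions) ...
y = 144: x² = 285·144² + 1 = 5909761, x = 2431 ✓

Verify: 2431² - 285·144² = 5909761 - 5909760 = 1 ✓

x = 2431, y = 144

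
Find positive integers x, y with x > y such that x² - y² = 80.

Factor: x² - y² = (x+y)(x-y) = 80.
We need two factors of 80 with the same parity.
Use x+y = 40 and x-y = 2 (product 40·2 = 80).
Adding: 2x = 42, so x = 21.
Subtracting: 2y = 38, so y = 19.
Check: 21² - 19² = 441 - 361 = 80 ✓

x = 21, y = 19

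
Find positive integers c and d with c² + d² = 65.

We need to find integers c, d > 0 such that c² + d² = 65.
Trying c = 1: d² = 65 - 1² = 65 - 1 = 64
d = 8
Check: 1² + 8² = 1 + 64 = 65 ✓

65 = 1² + 8²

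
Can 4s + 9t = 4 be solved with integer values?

Step 1: Compute gcd(4, 9).
gcd(4, 9) = 1

Step 2: Check divisibility.
Does 1 divide 4? 4 = 1 x 4, so yes.

By the theorem on linear Diophantine equations, 4s + 9t = 4 has integer solutions if and only if gcd(4, 9) divides 4. Since 1 | 4, solutions exist.

Yes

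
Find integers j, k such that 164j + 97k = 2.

Step 1: Check solvability.
gcd(164, 97) = 1
Since 1 divides 2, solutions exist.

Step 2: Apply extended Euclidean algorithm to find gcd.
We find integers such that 164*x0 + 97*y0 = 1

Step 3: Scale the particular solution.
Multiply by 2/1 = 2:
j = 84, k = -142

Step 4: Verify.
164*(84) + 97*(-142) = 2 = 2 ✓

j = 84, k = -142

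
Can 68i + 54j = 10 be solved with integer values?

Step 1: Compute gcd(68, 54).
gcd(68, 54) = 2

Step 2: Check divisibility.
Does 2 divide 10? 10 = 2 x 5, so yes.

By the theorem on linear Diophantine equations, 68i + 54j = 10 has integer solutions if and only if gcd(68, 54) divides 10. Since 2 | 10, solutions exist.

Yes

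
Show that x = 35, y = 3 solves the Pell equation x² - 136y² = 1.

Compute x² = 35² = 1225
Compute 136y² = 136·3² = 136·9 = 1224
x² - 136y² = 1225 - 1224 = 1
Since this equals 1, (35, 3) is a solution.

Yes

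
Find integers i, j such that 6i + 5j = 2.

Step 1: Check solvability.
gcd(6, 5) = 1
Since 1 divides 2, solutions exist.

Step 2: Apply extended Euclidean algorithm to find gcd.
We find integers such that 6*x0 + 5*y0 = 1

Step 3: Scale the particular solution.
Multiply by 2/1 = 2:
i = 2, j = -2

Step 4: Verify.
6*(2) + 5*(-2) = 2 = 2 ✓

i = 2, j = -2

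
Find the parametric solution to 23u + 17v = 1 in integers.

Step 1: Compute gcd(23, 17) = 1.
Since 1 divides 1, solutions exist.

Step 2: Find a particular solution using extended Euclidean algorithm.
We get u₀ = 3, v₀ = -4.
Check: 23*3 + 17*-4 = 1 = 1 ✓

Step 3: Write the general solution.
u = 3 + (17/1)t = 3 + 17t
v = -4 - (23/1)t = -4 - 23t
for any integer t.

u = 3 + 17t, v = -4 - 23t for integer t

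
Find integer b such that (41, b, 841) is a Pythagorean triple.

b² = c² - a² = 841² - 41² = 707281 - 1681 = 705600
b = sqrt(705600) = 840

840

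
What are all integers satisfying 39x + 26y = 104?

Step 1: Compute gcd(39, 26) = 13.
Since 13 divides 104, solutions exist.

Step 2: Find a particular solution using extended Euclidean algorithm.
We get x₀ = 8, y₀ = -8.
Check: 39*8 + 26*-8 = 104 = 104 ✓

Step 3: Write the general solution.
x = 8 + (26/13)t = 8 + 2t
y = -8 - (39/13)t = -8 - 3t
for any integer t.

x = 8 + 2t, y = -8 - 3t for integer t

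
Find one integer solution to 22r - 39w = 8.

Step 1: Check solvability.
gcd(22, 39) = 1
Since 1 divides 8, solutions exist.

Step 2: Apply extended Euclidean algorithm to find gcd.
We find integers such that 22*x0 + 39*y0 = 1

Step 3: Scale the particular solution.
Multiply by 8/1 = 8:
r = 128, w = 72

Step 4: Verify.
22*(128) - 39*(72) = 8 = 8 ✓

r = 128, w = 72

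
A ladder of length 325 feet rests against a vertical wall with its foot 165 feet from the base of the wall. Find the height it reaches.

The ladder, wall, and ground form a right triangle with hypotenuse 325 and one leg 165.
By the Pythagorean theorem: h² = 325² - 165² = 105625 - 27225 = 78400
h = √78400 = 280 feet

280 feet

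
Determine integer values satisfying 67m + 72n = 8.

Step 1: Check solvability.
gcd(67, 72) = 1
Since 1 divides 8, solutions exist.

Step 2: Apply extended Euclidean algorithm to find gcd.
We find integers such that 67*x0 + 72*y0 = 1

Step 3: Scale the particular solution.
Multiply by 8/1 = 8:
m = -232, n = 216

Step 4: Verify.
67*(-232) + 72*(216) = 8 = 8 ✓

m = -232, n = 216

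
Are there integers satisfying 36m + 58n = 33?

Step 1: Compute gcd(36, 58).
gcd(36, 58) = 2

Step 2: Check divisibility.
Does 2 divide 33? 33 = 2 x 16 + 1, so no.

By the theorem on linear Diophantine equations, 36m + 58n = 33 has integer solutions if and only if gcd(36, 58) divides 33. Since 2 does not divide 33, no solutions exist.

No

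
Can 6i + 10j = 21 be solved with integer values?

Step 1: Compute gcd(6, 10).
gcd(6, 10) = 2

Step 2: Check divisibility.
Does 2 divide 21? 21 = 2 x 10 + 1, so no.

By the theorem on linear Diophantine equations, 6i + 10j = 21 has integer solutions if and only if gcd(6, 10) divides 21. Since 2 does not divide 21, no solutions exist.

No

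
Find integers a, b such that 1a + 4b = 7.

Step 1: Check solvability.
gcd(1, 4) = 1
Since 1 divides 7, solutions exist.

Step 2: Apply extended Euclidean algorithm to find gcd.
We find integers such that 1*x0 + 4*y0 = 1

Step 3: Scale the particular solution.
Multiply by 7/1 = 7:
a = 7, b = 0

Step 4: Verify.
1*(7) + 4*(0) = 7 = 7 ✓

a = 7, b = 0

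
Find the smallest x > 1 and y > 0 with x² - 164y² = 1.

We seek the smallest positive integers (x, y) with x² - 164y² = 1, i.e., x² = 164y² + 1.
Try successive y values:
y = 1: x² = 164·1² + 1 = 165, not a perfect square
y = 2: x² = 164·2² + 1 = 657, not a perfect square
y = 3: x² = 164·3² + 1 = 1477, not a perfect square
... continuing the search (or via continued fractions) ...
y = 160: x² = 164·160² + 1 = 4198401, x = 2049 ✓

Verify: 2049² - 164·160² = 4198401 - 4198400 = 1 ✓

x = 2049, y = 160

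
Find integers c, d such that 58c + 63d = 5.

Step 1: Check solvability.
gcd(58, 63) = 1
Since 1 divides 5, solutions exist.

Step 2: Apply extended Euclidean algorithm to find gcd.
We find integers such that 58*x0 + 63*y0 = 1

Step 3: Scale the particular solution.
Multiply by 5/1 = 5:
c = 125, d = -115

Step 4: Verify.
58*(125) + 63*(-115) = 5 = 5 ✓

c = 125, d = -115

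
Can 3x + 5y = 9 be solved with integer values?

Step 1: Compute gcd(3, 5).
gcd(3, 5) = 1

Step 2: Check divisibility.
Does 1 divide 9? 9 = 1 x 9, so yes.

By the theorem on linear Diophantine equations, 3x + 5y = 9 has integer solutions if and only if gcd(3, 5) divides 9. Since 1 | 9, solutions exist.

Yes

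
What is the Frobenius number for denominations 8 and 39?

For two coprime denominations a and b, the Frobenius number (largest value not representable as a non-negative combination) is ab - a - b.
Here gcd(8, 39) = 1, so they are coprime.
F(8, 39) = 8·39 - 8 - 39 = 312 - 47 = 265

265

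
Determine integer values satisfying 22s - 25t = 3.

Step 1: Check solvability.
gcd(22, 25) = 1
Since 1 divides 3, solutions exist.

Step 2: Apply extended Euclidean algorithm to find gcd.
We find integers such that 22*x0 + 25*y0 = 1

Step 3: Scale the particular solution.
Multiply by 3/1 = 3:
s = 24, t = 21

Step 4: Verify.
22*(24) - 25*(21) = 3 = 3 ✓

s = 24, t = 21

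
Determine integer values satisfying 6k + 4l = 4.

Step 1: Check solvability.
gcd(6, 4) = 2
Since 2 divides 4, solutions exist.

Step 2: Apply extended Euclidean algorithm to find gcd.
We find integers such that 6*x0 + 4*y0 = 2

Step 3: Scale the particular solution.
Multiply by 4/2 = 2:
k = 2, l = -2

Step 4: Verify.
6*(2) + 4*(-2) = 4 = 4 ✓

k = 2, l = -2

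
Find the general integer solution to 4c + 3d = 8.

Step 1: Compute gcd(4, 3) = 1.
Since 1 divides 8, solutions exist.

Step 2: Find a particular solution using extended Euclidean algorithm.
We get c₀ = 8, d₀ = -8.
Check: 4*8 + 3*-8 = 8 = 8 ✓

Step 3: Write the general solution.
c = 8 + (3/1)t = 8 + 3t
d = -8 - (4/1)t = -8 - 4t
for any integer t.

c = 8 + 3t, d = -8 - 4t for integer t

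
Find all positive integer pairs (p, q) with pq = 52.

The positive divisors of 52 are: 1, 2, 4, 13, 26, 52.
Each divisor d gives the pair (d, 52/d):
(1, 52), (2, 26), (4, 13), (13, 4), (26, 2), (52, 1)

(1, 52), (2, 26), (4, 13), (13, 4), (26, 2), (52, 1)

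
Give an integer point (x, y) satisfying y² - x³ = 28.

Try small integer x values and check whether x³ + 28 is a perfect square.
x = -3: x³ + 28 = -3³ + 28 = -27 + 28 = 1
Is 1 a perfect square? 1² = 1 ✓
So (x, y) = (-3, 1) is a solution.

x = -3, y = 1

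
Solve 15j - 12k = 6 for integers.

Step 1: Check solvability.
gcd(15, 12) = 3
Since 3 divides 6, solutions exist.

Step 2: Apply extended Euclidean algorithm to find gcd.
We find integers such that 15*x0 + 12*y0 = 3

Step 3: Scale the particular solution.
Multiply by 6/3 = 2:
j = 2, k = 2

Step 4: Verify.
15*(2) - 12*(2) = 6 = 6 ✓

j = 2, k = 2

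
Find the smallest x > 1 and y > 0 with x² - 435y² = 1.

We seek the smallest positive integers (x, y) with x² - 435y² = 1, i.e., x² = 435y² + 1.
Try successive y values:
y = 1: x² = 435·1² + 1 = 436, not a perfect square
y = 2: x² = 435·2² + 1 = 1741, not a perfect square
y = 3: x² = 435·3² + 1 = 3916, not a perfect square
... continuing the search (or via continued fractions) ...
y = 7: x² = 435·7² + 1 = 21316, x = 146 ✓

Verify: 146² - 435·7² = 21316 - 21315 = 1 ✓

x = 146, y = 7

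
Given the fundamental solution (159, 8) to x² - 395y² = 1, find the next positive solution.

Solutions to x² - Dy² = 1 are generated by powers of (x₀ + y₀√D).
The next solution satisfies x₁ + y₁√395 = (x₀ + y₀√395)², giving:
x₁ = x₀² + 395y₀² = 159² + 395·8² = 25281 + 25280 = 50561
y₁ = 2x₀y₀ = 2·159·8 = 2544

Verify: 50561² - 395·2544² = 2556414721 - 2556414720 = 1 ✓

x = 50561, y = 2544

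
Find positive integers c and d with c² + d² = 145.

We need to find integers c, d > 0 such that c² + d² = 145.
Trying c = 1: d² = 145 - 1² = 145 - 1 = 144
d = 12
Check: 1² + 12² = 1 + 144 = 145 ✓

145 = 1² + 12²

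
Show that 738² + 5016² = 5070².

Compute a² + b²:
738² + 5016² = 544644 + 25160256 = 25704900
Compute c²:
5070² = 25704900
Since 25704900 = 25704900, it is a Pythagorean triple.

Yes, it is a Pythagorean triple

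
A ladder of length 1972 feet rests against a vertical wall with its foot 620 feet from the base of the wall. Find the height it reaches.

The ladder, wall, and ground form a right triangle with hypotenuse 1972 and one leg 620.
By the Pythagorean theorem: h² = 1972² - 620² = 3888784 - 384400 = 3504384
h = √3504384 = 1872 feet

1872 feet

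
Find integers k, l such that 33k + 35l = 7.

Step 1: Check solvability.
gcd(33, 35) = 1
Since 1 divides 7, solutions exist.

Step 2: Apply extended Euclidean algorithm to find gcd.
We find integers such that 33*x0 + 35*y0 = 1

Step 3: Scale the particular solution.
Multiply by 7/1 = 7:
k = 119, l = -112

Step 4: Verify.
33*(119) + 35*(-112) = 7 = 7 ✓

k = 119, l = -112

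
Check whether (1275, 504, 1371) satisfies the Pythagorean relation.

Compute a² + b²:
1275² + 504² = 1625625 + 254016 = 1879641
Compute c²:
1371² = 1879641
Since 1879641 = 1879641, it is a Pythagorean triple.

Yes, it is a Pythagorean triple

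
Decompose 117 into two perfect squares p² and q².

We need to find integers p, q > 0 such that p² + q² = 117.
Trying p = 6: q² = 117 - 6² = 117 - 36 = 81
q = 9
Check: 6² + 9² = 36 + 81 = 117 ✓

117 = 6² + 9²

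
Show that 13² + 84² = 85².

Compute a² + b²:
13² + 84² = 169 + 7056 = 7225
Compute c²:
85² = 7225
Since 7225 = 7225, it is a Pythagorean triple.

Yes, it is a Pythagorean triple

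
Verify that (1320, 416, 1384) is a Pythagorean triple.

Compute a² + b² = 1320² + 416² = 1742400 + 173056 = 1915456
Compute c² = 1384² = 1915456
Since 1915456 = 1915456, confirmed.

Yes, it is a Pythagorean triple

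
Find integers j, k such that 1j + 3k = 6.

Step 1: Check solvability.
gcd(1, 3) = 1
Since 1 divides 6, solutions exist.

Step 2: Apply extended Euclidean algorithm to find gcd.
We find integers such that 1*x0 + 3*y0 = 1

Step 3: Scale the particular solution.
Multiply by 6/1 = 6:
j = 6, k = 0

Step 4: Verify.
1*(6) + 3*(0) = 6 = 6 ✓

j = 6, k = 0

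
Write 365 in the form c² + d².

We need to find integers c, d > 0 such that c² + d² = 365.
Trying c = 2: d² = 365 - 2² = 365 - 4 = 361
d = 19
Check: 2² + 19² = 4 + 361 = 365 ✓

365 = 2² + 19²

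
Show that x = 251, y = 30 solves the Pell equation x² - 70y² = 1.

Compute x² = 251² = 63001
Compute 70y² = 70·30² = 70·900 = 63000
x² - 70y² = 63001 - 63000 = 1
Since this equals 1, (251, 30) is a solution.

Yes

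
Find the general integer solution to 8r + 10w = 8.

Step 1: Compute gcd(8, 10) = 2.
Since 2 divides 8, solutions exist.

Step 2: Find a particular solution using extended Euclidean algorithm.
We get r₀ = -4, w₀ = 4.
Check: 8*-4 + 10*4 = 8 = 8 ✓

Step 3: Write the general solution.
r = -4 + (10/2)t = -4 + 5t
w = 4 - (8/2)t = 4 - 4t
for any integer t.

r = -4 + 5t, w = 4 - 4t for integer t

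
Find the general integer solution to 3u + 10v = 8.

Step 1: Compute gcd(3, 10) = 1.
Since 1 divides 8, solutions exist.

Step 2: Find a particular solution using extended Euclidean algorithm.
We get u₀ = -24, v₀ = 8.
Check: 3*-24 + 10*8 = 8 = 8 ✓

Step 3: Write the general solution.
u = -24 + (10/1)t = -24 + 10t
v = 8 - (3/1)t = 8 - 3t
for any integer t.

u = -24 + 10t, v = 8 - 3t for integer t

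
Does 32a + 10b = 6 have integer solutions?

Step 1: Compute gcd(32, 10).
gcd(32, 10) = 2

Step 2: Check divisibility.
Does 2 divide 6? 6 = 2 x 3, so yes.

By the theorem on linear Diophantine equations, 32a + 10b = 6 has integer solutions if and only if gcd(32, 10) divides 6. Since 2 | 6, solutions exist.

Yes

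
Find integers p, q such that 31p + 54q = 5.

Step 1: Check solvability.
gcd(31, 54) = 1
Since 1 divides 5, solutions exist.

Step 2: Apply extended Euclidean algorithm to find gcd.
We find integers such that 31*x0 + 54*y0 = 1

Step 3: Scale the particular solution.
Multiply by 5/1 = 5:
p = 35, q = -20

Step 4: Verify.
31*(35) + 54*(-20) = 5 = 5 ✓

p = 35, q = -20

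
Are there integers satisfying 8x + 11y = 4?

Step 1: Compute gcd(8, 11).
gcd(8, 11) = 1

Step 2: Check divisibility.
Does 1 divide 4? 4 = 1 x 4, so yes.

By the theorem on linear Diophantine equations, 8x + 11y = 4 has integer solutions if and only if gcd(8, 11) divides 4. Since 1 | 4, solutions exist.

Yes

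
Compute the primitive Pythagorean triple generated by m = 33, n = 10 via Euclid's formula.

a = m² - n² = 1089 - 100 = 989
b = 2mn = 2·33·10 = 660
c = m² + n² = 1089 + 100 = 1189
Verify: 989² + 660² = 978121 + 435600 = 1413721 = 1189² ✓

(989, 660, 1189)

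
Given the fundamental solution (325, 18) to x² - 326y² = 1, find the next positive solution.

Solutions to x² - Dy² = 1 are generated by powers of (x₀ + y₀√D).
The next solution satisfies x₁ + y₁√326 = (x₀ + y₀√326)², giving:
x₁ = x₀² + 326y₀² = 325² + 326·18² = 105625 + 105624 = 211249
y₁ = 2x₀y₀ = 2·325·18 = 11700

Verify: 211249² - 326·11700² = 44626140001 - 44626140000 = 1 ✓

x = 211249, y = 11700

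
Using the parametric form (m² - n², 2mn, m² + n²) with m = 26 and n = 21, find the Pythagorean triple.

a = m² - n² = 26² - 21² = 676 - 441 = 235
b = 2mn = 2·26·21 = 1092
c = m² + n² = 676 + 441 = 1117
Verify: 235² + 1092² = 55225 + 1192464 = 1247689 = 1117² ✓

(235, 1092, 1117)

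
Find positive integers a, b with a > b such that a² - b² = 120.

Factor: a² - b² = (a+b)(a-b) = 120.
We need two factors of 120 with the same parity.
Use a+b = 60 and a-b = 2 (product 60·2 = 120).
Adding: 2a = 62, so a = 31.
Subtracting: 2b = 58, so b = 29.
Check: 31² - 29² = 961 - 841 = 120 ✓

a = 31, b = 29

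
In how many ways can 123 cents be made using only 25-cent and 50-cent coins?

We need non-negative integers (x, y) with 25x + 50y = 123.
For each x from 0 to 4, check if (123 - 25x) is a non-negative multiple of 50.
Solutions (x, y): none
Count: 0

0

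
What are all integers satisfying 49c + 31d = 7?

Step 1: Compute gcd(49, 31) = 1.
Since 1 divides 7, solutions exist.

Step 2: Find a particular solution using extended Euclidean algorithm.
We get c₀ = -84, d₀ = 133.
Check: 49*-84 + 31*133 = 7 = 7 ✓

Step 3: Write the general solution.
c = -84 + (31/1)t = -84 + 31t
d = 133 - (49/1)t = 133 - 49t
for any integer t.

c = -84 + 31t, d = 133 - 49t for integer t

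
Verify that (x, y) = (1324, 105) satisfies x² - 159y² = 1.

Compute x² = 1324² = 1752976
Compute 159y² = 159·105² = 159·11025 = 1752975
x² - 159y² = 1752976 - 1752975 = 1
Since this equals 1, (1324, 105) is a solution.

Yes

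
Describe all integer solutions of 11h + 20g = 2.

Step 1: Compute gcd(11, 20) = 1.
Since 1 divides 2, solutions exist.

Step 2: Find a particular solution using extended Euclidean algorithm.
We get h₀ = -18, g₀ = 10.
Check: 11*-18 + 20*10 = 2 = 2 ✓

Step 3: Write the general solution.
h = -18 + (20/1)t = -18 + 20t
g = 10 - (11/1)t = 10 - 11t
for any integer t.

h = -18 + 20t, g = 10 - 11t for integer t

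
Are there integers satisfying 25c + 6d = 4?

Step 1: Compute gcd(25, 6).
gcd(25, 6) = 1

Step 2: Check divisibility.
Does 1 divide 4? 4 = 1 x 4, so yes.

By the theorem on linear Diophantine equations, 25c + 6d = 4 has integer solutions if and only if gcd(25, 6) divides 4. Since 1 | 4, solutions exist.

Yes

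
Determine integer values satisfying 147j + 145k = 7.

Step 1: Check solvability.
gcd(147, 145) = 1
Since 1 divides 7, solutions exist.

Step 2: Apply extended Euclidean algorithm to find gcd.
We find integers such that 147*x0 + 145*y0 = 1

Step 3: Scale the particular solution.
Multiply by 7/1 = 7:
j = -504, k = 511

Step 4: Verify.
147*(-504) + 145*(511) = 7 = 7 ✓

j = -504, k = 511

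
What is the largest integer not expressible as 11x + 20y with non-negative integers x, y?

For two coprime denominations a and b, the Frobenius number (largest value not representable as a non-negative combination) is ab - a - b.
Here gcd(11, 20) = 1, so they are coprime.
F(11, 20) = 11·20 - 11 - 20 = 220 - 31 = 189

189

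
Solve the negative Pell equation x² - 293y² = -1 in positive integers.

We need x² = 293y² - 1. Try successive y:
y = 1: x² = 293·1² - 1 = 292, not a perfect square
y = 2: x² = 293·2² - 1 = 1171, not a perfect square
y = 3: x² = 293·3² - 1 = 2636, not a perfect square
...
y = 145: x² = 293·145² - 1 = 6160324 = 2482² ✓
Check: 2482² - 293·145² = 6160324 - 6160325 = -1 ✓

x = 2482, y = 145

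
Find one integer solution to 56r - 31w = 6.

Step 1: Check solvability.
gcd(56, 31) = 1
Since 1 divides 6, solutions exist.

Step 2: Apply extended Euclidean algorithm to find gcd.
We find integers such that 56*x0 + 31*y0 = 1

Step 3: Scale the particular solution.
Multiply by 6/1 = 6:
r = 30, w = 54

Step 4: Verify.
56*(30) - 31*(54) = 6 = 6 ✓

r = 30, w = 54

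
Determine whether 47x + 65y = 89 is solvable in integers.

Step 1: Compute gcd(47, 65).
gcd(47, 65) = 1

Step 2: Check divisibility.
Does 1 divide 89? 89 = 1 x 89, so yes.

By the theorem on linear Diophantine equations, 47x + 65y = 89 has integer solutions if and only if gcd(47, 65) divides 89. Since 1 | 89, solutions exist.

Yes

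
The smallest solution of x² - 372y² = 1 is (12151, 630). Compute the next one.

Solutions to x² - Dy² = 1 are generated by powers of (x₀ + y₀√D).
The next solution satisfies x₁ + y₁√372 = (x₀ + y₀√372)², giving:
x₁ = x₀² + 372y₀² = 12151² + 372·630² = 147646801 + 147646800 = 295293601
y₁ = 2x₀y₀ = 2·12151·630 = 15310260

Verify: 295293601² - 372·15310260² = 87198310791547201 - 87198310791547200 = 1 ✓

x = 295293601, y = 15310260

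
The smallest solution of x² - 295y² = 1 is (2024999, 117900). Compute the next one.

Solutions to x² - Dy² = 1 are generated by powers of (x₀ + y₀√D).
The next solution satisfies x₁ + y₁√295 = (x₀ + y₀√295)², giving:
x₁ = x₀² + 295y₀² = 2024999² + 295·117900² = 4100620950001 + 4100620950000 = 8201241900001
y₁ = 2x₀y₀ = 2·2024999·117900 = 477494764200

Verify: 8201241900001² - 295·477494764200² = 67260368702332012483800001 - 67260368702332012483800000 = 1 ✓

x = 8201241900001, y = 477494764200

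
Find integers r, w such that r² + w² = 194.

We need to find integers r, w > 0 such that r² + w² = 194.
Trying r = 5: w² = 194 - 5² = 194 - 25 = 169
w = 13
Check: 5² + 13² = 25 + 169 = 194 ✓

194 = 5² + 13²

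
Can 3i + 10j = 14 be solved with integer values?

Step 1: Compute gcd(3, 10).
gcd(3, 10) = 1

Step 2: Check divisibility.
Does 1 divide 14? 14 = 1 x 14, so yes.

By the theorem on linear Diophantine equations, 3i + 10j = 14 has integer solutions if and only if gcd(3, 10) divides 14. Since 1 | 14, solutions exist.

Yes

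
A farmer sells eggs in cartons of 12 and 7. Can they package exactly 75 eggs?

We need non-negative a, b with 12a + 7b = 75.
gcd(12, 7) = 1 divides 75.
Try a = 1: 7b = 75 - 12 = 63, so b = 9.
One way: 1 cartons of 12 and 9 cartons of 7.

Yes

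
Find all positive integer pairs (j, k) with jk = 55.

The positive divisors of 55 are: 1, 5, 11, 55.
Each divisor d gives the pair (d, 55/d):
(1, 55), (5, 11), (11, 5), (55, 1)

(1, 55), (5, 11), (11, 5), (55, 1)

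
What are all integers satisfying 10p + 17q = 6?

Step 1: Compute gcd(10, 17) = 1.
Since 1 divides 6, solutions exist.

Step 2: Find a particular solution using extended Euclidean algorithm.
We get p₀ = -30, q₀ = 18.
Check: 10*-30 + 17*18 = 6 = 6 ✓

Step 3: Write the general solution.
p = -30 + (17/1)t = -30 + 17t
q = 18 - (10/1)t = 18 - 10t
for any integer t.

p = -30 + 17t, q = 18 - 10t for integer t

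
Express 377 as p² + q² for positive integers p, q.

We need to find integers p, q > 0 such that p² + q² = 377.
Trying p = 4: q² = 377 - 4² = 377 - 16 = 361
q = 19
Check: 4² + 19² = 16 + 361 = 377 ✓

377 = 4² + 19²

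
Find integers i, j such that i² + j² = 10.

We need to find integers i, j > 0 such that i² + j² = 10.
Trying i = 1: j² = 10 - 1² = 10 - 1 = 9
j = 3
Check: 1² + 3² = 1 + 9 = 10 ✓

10 = 1² + 3²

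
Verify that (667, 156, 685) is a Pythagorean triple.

Compute a² + b² = 667² + 156² = 444889 + 24336 = 469225
Compute c² = 685² = 469225
Since 469225 = 469225, confirmed.

Yes, it is a Pythagorean triple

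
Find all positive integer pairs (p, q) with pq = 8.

The positive divisors of 8 are: 1, 2, 4, 8.
Each divisor d gives the pair (d, 8/d):
(1, 8), (2, 4), (4, 2), (8, 1)

(1, 8), (2, 4), (4, 2), (8, 1)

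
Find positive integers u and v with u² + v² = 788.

We need to find integers u, v > 0 such that u² + v² = 788.
Trying u = 2: v² = 788 - 2² = 788 - 4 = 784
v = 28
Check: 2² + 28² = 4 + 784 = 788 ✓

788 = 2² + 28²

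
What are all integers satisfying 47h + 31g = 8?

Step 1: Compute gcd(47, 31) = 1.
Since 1 divides 8, solutions exist.

Step 2: Find a particular solution using extended Euclidean algorithm.
We get h₀ = 16, g₀ = -24.
Check: 47*16 + 31*-24 = 8 = 8 ✓

Step 3: Write the general solution.
h = 16 + (31/1)t = 16 + 31t
g = -24 - (47/1)t = -24 - 47t
for any integer t.

h = 16 + 31t, g = -24 - 47t for integer t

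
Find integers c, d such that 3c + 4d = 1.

Step 1: Check solvability.
gcd(3, 4) = 1
Since 1 divides 1, solutions exist.

Step 2: Apply extended Euclidean algorithm to find gcd.
We find integers such that 3*x0 + 4*y0 = 1

Step 3: Scale the particular solution.
Multiply by 1/1 = 1:
c = -1, d = 1

Step 4: Verify.
3*(-1) + 4*(1) = 1 = 1 ✓

c = -1, d = 1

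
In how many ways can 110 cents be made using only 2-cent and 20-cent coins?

We need non-negative integers (x, y) with 2x + 20y = 110.
For each x from 0 to 55, check if (110 - 2x) is a non-negative multiple of 20.
Solutions (x, y): (5,5), (15,4), (25,3), (35,2), ...
Count: 6

6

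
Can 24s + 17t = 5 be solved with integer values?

Step 1: Compute gcd(24, 17).
gcd(24, 17) = 1

Step 2: Check divisibility.
Does 1 divide 5? 5 = 1 x 5, so yes.

By the theorem on linear Diophantine equations, 24s + 17t = 5 has integer solutions if and only if gcd(24, 17) divides 5. Since 1 | 5, solutions exist.

Yes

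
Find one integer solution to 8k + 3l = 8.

Step 1: Check solvability.
gcd(8, 3) = 1
Since 1 divides 8, solutions exist.

Step 2: Apply extended Euclidean algorithm to find gcd.
We find integers such that 8*x0 + 3*y0 = 1

Step 3: Scale the particular solution.
Multiply by 8/1 = 8:
k = -8, l = 24

Step 4: Verify.
8*(-8) + 3*(24) = 8 = 8 ✓

k = -8, l = 24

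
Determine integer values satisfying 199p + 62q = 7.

Step 1: Check solvability.
gcd(199, 62) = 1
Since 1 divides 7, solutions exist.

Step 2: Apply extended Euclidean algorithm to find gcd.
We find integers such that 199*x0 + 62*y0 = 1

Step 3: Scale the particular solution.
Multiply by 7/1 = 7:
p = -133, q = 427

Step 4: Verify.
199*(-133) + 62*(427) = 7 = 7 ✓

p = -133, q = 427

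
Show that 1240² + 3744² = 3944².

Compute a² + b² = 1240² + 3744² = 1537600 + 14017536 = 15555136
Compute c² = 3944² = 15555136
Since 15555136 = 15555136, confirmed.

Yes, it is a Pythagorean triple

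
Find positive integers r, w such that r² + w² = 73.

Search for r with 73 - r² a perfect square.
r = 3: 73 - 3² = 73 - 9 = 64 = 8² ✓
So r = 3, w = 8.

r = 3, w = 8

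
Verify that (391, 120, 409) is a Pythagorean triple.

Compute a² + b² = 391² + 120² = 152881 + 14400 = 167281
Compute c² = 409² = 167281
Since 167281 = 167281, confirmed.

Yes, it is a Pythagorean triple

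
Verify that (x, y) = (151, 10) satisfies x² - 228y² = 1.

Compute x² = 151² = 22801
Compute 228y² = 228·10² = 228·100 = 22800
x² - 228y² = 22801 - 22800 = 1
Since this equals 1, (151, 10) is a solution.

Yes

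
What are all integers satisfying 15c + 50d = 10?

Step 1: Compute gcd(15, 50) = 5.
Since 5 divides 10, solutions exist.

Step 2: Find a particular solution using extended Euclidean algorithm.
We get c₀ = -6, d₀ = 2.
Check: 15*-6 + 50*2 = 10 = 10 ✓

Step 3: Write the general solution.
c = -6 + (50/5)t = -6 + 10t
d = 2 - (15/5)t = 2 - 3t
for any integer t.

c = -6 + 10t, d = 2 - 3t for integer t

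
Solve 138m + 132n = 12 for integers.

Step 1: Check solvability.
gcd(138, 132) = 6
Since 6 divides 12, solutions exist.

Step 2: Apply extended Euclidean algorithm to find gcd.
We find integers such that 138*x0 + 132*y0 = 6

Step 3: Scale the particular solution.
Multiply by 12/6 = 2:
m = 2, n = -2

Step 4: Verify.
138*(2) + 132*(-2) = 12 = 12 ✓

m = 2, n = -2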